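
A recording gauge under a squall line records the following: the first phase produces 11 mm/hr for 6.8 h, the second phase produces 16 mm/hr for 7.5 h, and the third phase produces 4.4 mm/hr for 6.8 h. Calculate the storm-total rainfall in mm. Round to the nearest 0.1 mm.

Total = Σ Rᵢ Δtᵢ = 11 × 6.8 + 16 × 7.5 + 4.4 × 6.8
      = 74.8 + 120 + 29.92 = 224.7 mm.

total ≈ 224.7 mm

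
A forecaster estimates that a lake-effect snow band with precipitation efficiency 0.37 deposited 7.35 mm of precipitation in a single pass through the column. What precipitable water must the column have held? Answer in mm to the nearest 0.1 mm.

PW ≈ 19.9 mm

PW = precipitation / ε = 7.35 / 0.37 = 19.9 mm.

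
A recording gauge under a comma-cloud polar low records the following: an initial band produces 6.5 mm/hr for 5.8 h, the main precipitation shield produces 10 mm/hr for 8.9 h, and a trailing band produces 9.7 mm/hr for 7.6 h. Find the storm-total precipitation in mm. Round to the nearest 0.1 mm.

total ≈ 200.4 mm

Total = Σ Rᵢ Δtᵢ = 6.5 × 5.8 + 10 × 8.9 + 9.7 × 7.6
      = 37.7 + 89 + 73.72 = 200.4 mm.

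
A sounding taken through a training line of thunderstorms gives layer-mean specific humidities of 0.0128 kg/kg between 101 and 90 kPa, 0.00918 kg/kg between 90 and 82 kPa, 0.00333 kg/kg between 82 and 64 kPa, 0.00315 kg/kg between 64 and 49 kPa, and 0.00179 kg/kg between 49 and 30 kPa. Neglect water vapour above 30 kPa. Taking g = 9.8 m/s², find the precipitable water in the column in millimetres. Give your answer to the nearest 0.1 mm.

Precipitable water is the column-integrated vapour mass per unit area: PW = (1/g) Σ q̄ Δp, with q in kg/kg and Δp in Pa (1 kg/m² of water = 1 mm).
Layer 101–90 kPa: Δp = 110 hPa = 11000 Pa, q̄ = 0.0128 kg/kg → 0.0128 × 11000 / 9.8 = 14.37 mm
Layer 90–82 kPa: Δp = 80 hPa = 8000 Pa, q̄ = 0.00918 kg/kg → 0.00918 × 8000 / 9.8 = 7.49 mm
Layer 82–64 kPa: Δp = 180 hPa = 18000 Pa, q̄ = 0.00333 kg/kg → 0.00333 × 18000 / 9.8 = 6.12 mm
Layer 64–49 kPa: Δp = 150 hPa = 15000 Pa, q̄ = 0.00315 kg/kg → 0.00315 × 15000 / 9.8 = 4.82 mm
Layer 49–30 kPa: Δp = 190 hPa = 19000 Pa, q̄ = 0.00179 kg/kg → 0.00179 × 19000 / 9.8 = 3.47 mm
PW = 14.37 + 7.49 + 6.12 + 4.82 + 3.47 = 36.27 ≈ 36.3 mm.

PW ≈ 36.3 mm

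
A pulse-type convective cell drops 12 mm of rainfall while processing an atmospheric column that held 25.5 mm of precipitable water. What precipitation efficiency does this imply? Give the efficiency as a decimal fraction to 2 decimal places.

ε = rainfall / PW = 12 / 25.5 = 0.47.

ε ≈ 0.47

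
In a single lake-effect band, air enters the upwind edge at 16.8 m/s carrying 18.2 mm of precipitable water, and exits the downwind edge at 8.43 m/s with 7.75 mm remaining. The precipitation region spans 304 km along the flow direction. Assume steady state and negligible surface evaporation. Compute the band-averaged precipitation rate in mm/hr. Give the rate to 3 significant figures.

R ≈ 2.85 mm/hr

Column moisture flux per unit crosswind length is F = V × PW.
Inflow: F_in = 16.8 × 18.2 = 305.76 mm·m/s
Outflow: F_out = 8.43 × 7.75 = 65.3325 mm·m/s
Steady-state rate R = (F_in − F_out)/L = (305.76 − 65.3325) / 304000 m = 7.909e-04 mm/s.
R = 7.909e-04 × 3600 = 2.85 mm/hr.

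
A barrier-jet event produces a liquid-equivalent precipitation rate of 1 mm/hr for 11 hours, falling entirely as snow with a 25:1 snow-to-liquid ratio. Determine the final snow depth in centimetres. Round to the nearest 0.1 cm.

snow depth ≈ 27.5 cm

Liquid-equivalent depth = 1 × 11 = 11 mm.
Snow depth = 11 mm × 25 = 275 mm = 27.5 cm.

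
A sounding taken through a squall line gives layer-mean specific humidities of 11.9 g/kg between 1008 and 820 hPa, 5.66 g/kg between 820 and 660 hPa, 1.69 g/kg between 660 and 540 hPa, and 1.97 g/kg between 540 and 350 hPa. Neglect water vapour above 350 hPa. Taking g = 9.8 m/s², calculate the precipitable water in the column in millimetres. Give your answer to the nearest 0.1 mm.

Precipitable water is the column-integrated vapour mass per unit area: PW = (1/g) Σ q̄ Δp, with q in kg/kg and Δp in Pa (1 kg/m² of water = 1 mm).
Layer 1008–820 hPa: Δp = 188 hPa = 18800 Pa, q̄ = 0.0119 kg/kg → 0.0119 × 18800 / 9.8 = 22.83 mm
Layer 820–660 hPa: Δp = 160 hPa = 16000 Pa, q̄ = 0.00566 kg/kg → 0.00566 × 16000 / 9.8 = 9.24 mm
Layer 660–540 hPa: Δp = 120 hPa = 12000 Pa, q̄ = 0.00169 kg/kg → 0.00169 × 12000 / 9.8 = 2.07 mm
Layer 540–350 hPa: Δp = 190 hPa = 19000 Pa, q̄ = 0.00197 kg/kg → 0.00197 × 19000 / 9.8 = 3.82 mm
PW = 22.83 + 9.24 + 2.07 + 3.82 = 37.96 ≈ 38.0 mm.

PW ≈ 38.0 mm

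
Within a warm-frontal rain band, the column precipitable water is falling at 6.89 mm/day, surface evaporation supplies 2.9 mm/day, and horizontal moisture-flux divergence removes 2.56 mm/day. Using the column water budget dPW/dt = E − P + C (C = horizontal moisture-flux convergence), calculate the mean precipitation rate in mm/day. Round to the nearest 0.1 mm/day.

dPW/dt = -6.89 mm/day.
P = E + C − dPW/dt = 2.9 + (-2.56) − (-6.89) = 7.2 mm/day.

P ≈ 7.2 mm/day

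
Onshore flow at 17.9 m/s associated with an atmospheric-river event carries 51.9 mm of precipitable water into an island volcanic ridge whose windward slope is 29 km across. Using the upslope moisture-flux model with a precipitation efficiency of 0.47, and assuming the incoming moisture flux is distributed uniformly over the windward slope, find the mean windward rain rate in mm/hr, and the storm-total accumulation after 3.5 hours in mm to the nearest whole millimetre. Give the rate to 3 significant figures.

Incoming column moisture flux per unit ridge length: F = V × PW = 17.9 × 51.9 = 929.01 mm·m/s.
Spread over the 29 km slope with efficiency ε = 0.47: R = ε·F/W = 0.47 × 929.01 / 29000 m = 1.506e-02 mm/s.
R = 1.506e-02 × 3600 = 54.2 mm/hr.
Over 3.5 h: total = 54.2 × 3.5 = 189.7 ≈ 190 mm.

R ≈ 54.2 mm/hr; total ≈ 190 mm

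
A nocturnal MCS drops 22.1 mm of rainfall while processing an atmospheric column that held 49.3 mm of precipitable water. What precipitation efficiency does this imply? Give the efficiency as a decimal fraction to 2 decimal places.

ε = rainfall / PW = 22.1 / 49.3 = 0.45.

ε ≈ 0.45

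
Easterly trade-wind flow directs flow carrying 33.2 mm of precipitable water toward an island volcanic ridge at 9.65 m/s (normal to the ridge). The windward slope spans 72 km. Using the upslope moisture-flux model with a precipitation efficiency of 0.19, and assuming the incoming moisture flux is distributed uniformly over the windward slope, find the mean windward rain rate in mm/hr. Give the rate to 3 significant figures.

R ≈ 3.04 mm/hr

Incoming column moisture flux per unit ridge length: F = V × PW = 9.65 × 33.2 = 320.38 mm·m/s.
Spread over the 72 km slope with efficiency ε = 0.19: R = ε·F/W = 0.19 × 320.38 / 72000 m = 8.454e-04 mm/s.
R = 8.454e-04 × 3600 = 3.04 mm/hr.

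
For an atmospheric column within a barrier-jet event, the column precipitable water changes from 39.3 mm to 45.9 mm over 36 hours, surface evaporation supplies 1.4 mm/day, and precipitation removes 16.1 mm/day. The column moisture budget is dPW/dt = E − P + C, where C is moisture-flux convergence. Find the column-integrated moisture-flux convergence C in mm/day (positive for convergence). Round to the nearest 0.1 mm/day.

dPW/dt = (45.9 − 39.3) mm / (36/24 day) = +4.400 mm/day.
C = dPW/dt − E + P = (+4.400) − 1.4 + 16.1 = 19.1 mm/day.

C ≈ 19.1 mm/day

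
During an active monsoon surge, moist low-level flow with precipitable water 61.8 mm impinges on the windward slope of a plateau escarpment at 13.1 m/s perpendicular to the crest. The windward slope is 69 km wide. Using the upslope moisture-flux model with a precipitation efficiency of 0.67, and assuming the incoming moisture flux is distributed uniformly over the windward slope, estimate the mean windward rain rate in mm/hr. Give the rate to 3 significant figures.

R ≈ 28.3 mm/hr

Incoming column moisture flux per unit ridge length: F = V × PW = 13.1 × 61.8 = 809.58 mm·m/s.
Spread over the 69 km slope with efficiency ε = 0.67: R = ε·F/W = 0.67 × 809.58 / 69000 m = 7.861e-03 mm/s.
R = 7.861e-03 × 3600 = 28.3 mm/hr.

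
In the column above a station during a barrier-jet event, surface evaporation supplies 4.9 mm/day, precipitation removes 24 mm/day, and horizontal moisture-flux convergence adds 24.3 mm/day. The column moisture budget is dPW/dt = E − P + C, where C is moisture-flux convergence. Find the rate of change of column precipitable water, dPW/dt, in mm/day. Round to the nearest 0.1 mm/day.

dPW/dt = E − P + C = 4.9 − 24 + (24.3) = 5.2 mm/day.

dPW/dt ≈ 5.2 mm/day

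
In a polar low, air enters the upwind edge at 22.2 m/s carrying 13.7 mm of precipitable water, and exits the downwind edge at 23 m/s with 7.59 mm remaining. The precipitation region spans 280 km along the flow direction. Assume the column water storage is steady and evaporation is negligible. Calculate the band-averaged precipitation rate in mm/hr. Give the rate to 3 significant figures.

Column moisture flux per unit crosswind length is F = V × PW.
Inflow: F_in = 22.2 × 13.7 = 304.14 mm·m/s
Outflow: F_out = 23 × 7.59 = 174.57 mm·m/s
Steady-state rate R = (F_in − F_out)/L = (304.14 − 174.57) / 280000 m = 4.627e-04 mm/s.
R = 4.627e-04 × 3600 = 1.67 mm/hr.

R ≈ 1.67 mm/hr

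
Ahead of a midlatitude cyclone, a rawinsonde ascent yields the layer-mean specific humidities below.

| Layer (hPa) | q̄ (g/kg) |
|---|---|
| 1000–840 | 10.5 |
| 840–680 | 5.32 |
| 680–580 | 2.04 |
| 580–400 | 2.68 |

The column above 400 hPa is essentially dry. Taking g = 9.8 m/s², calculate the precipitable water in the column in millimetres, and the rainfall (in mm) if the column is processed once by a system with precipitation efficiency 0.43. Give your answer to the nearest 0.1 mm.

Precipitable water is the column-integrated vapour mass per unit area: PW = (1/g) Σ q̄ Δp, with q in kg/kg and Δp in Pa (1 kg/m² of water = 1 mm).
Layer 1000–840 hPa: Δp = 160 hPa = 16000 Pa, q̄ = 0.0105 kg/kg → 0.0105 × 16000 / 9.8 = 17.14 mm
Layer 840–680 hPa: Δp = 160 hPa = 16000 Pa, q̄ = 0.00532 kg/kg → 0.00532 × 16000 / 9.8 = 8.69 mm
Layer 680–580 hPa: Δp = 100 hPa = 10000 Pa, q̄ = 0.00204 kg/kg → 0.00204 × 10000 / 9.8 = 2.08 mm
Layer 580–400 hPa: Δp = 180 hPa = 18000 Pa, q̄ = 0.00268 kg/kg → 0.00268 × 18000 / 9.8 = 4.92 mm
PW = 17.14 + 8.69 + 2.08 + 4.92 = 32.83 ≈ 32.8 mm.
Rainfall = ε × PW = 0.43 × 32.8 = 14.1 mm.

PW ≈ 32.8 mm; rainfall ≈ 14.1 mm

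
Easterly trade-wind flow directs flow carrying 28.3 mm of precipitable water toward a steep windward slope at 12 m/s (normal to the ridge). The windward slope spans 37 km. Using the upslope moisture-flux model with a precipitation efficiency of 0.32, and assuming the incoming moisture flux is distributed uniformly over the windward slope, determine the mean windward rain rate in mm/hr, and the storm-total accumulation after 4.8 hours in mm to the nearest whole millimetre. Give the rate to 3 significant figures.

Incoming column moisture flux per unit ridge length: F = V × PW = 12 × 28.3 = 339.6 mm·m/s.
Spread over the 37 km slope with efficiency ε = 0.32: R = ε·F/W = 0.32 × 339.6 / 37000 m = 2.937e-03 mm/s.
R = 2.937e-03 × 3600 = 10.6 mm/hr.
Over 4.8 h: total = 10.6 × 4.8 = 50.88 ≈ 51 mm.

R ≈ 10.6 mm/hr; total ≈ 51 mm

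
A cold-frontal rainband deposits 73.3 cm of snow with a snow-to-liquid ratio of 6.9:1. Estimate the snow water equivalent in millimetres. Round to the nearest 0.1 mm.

SWE = snow depth / ratio = 73.3 cm / 6.9 = 10.623 cm = 106.2 mm.

SWE ≈ 106.2 mm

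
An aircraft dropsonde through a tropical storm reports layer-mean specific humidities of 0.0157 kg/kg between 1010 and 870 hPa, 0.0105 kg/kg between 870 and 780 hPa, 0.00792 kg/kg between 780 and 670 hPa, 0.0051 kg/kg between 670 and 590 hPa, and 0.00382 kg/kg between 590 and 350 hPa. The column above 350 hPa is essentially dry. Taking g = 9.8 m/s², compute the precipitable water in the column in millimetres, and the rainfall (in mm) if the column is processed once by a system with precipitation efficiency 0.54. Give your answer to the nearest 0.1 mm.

Precipitable water is the column-integrated vapour mass per unit area: PW = (1/g) Σ q̄ Δp, with q in kg/kg and Δp in Pa (1 kg/m² of water = 1 mm).
Layer 1010–870 hPa: Δp = 140 hPa = 14000 Pa, q̄ = 0.0157 kg/kg → 0.0157 × 14000 / 9.8 = 22.43 mm
Layer 870–780 hPa: Δp = 90 hPa = 9000 Pa, q̄ = 0.0105 kg/kg → 0.0105 × 9000 / 9.8 = 9.64 mm
Layer 780–670 hPa: Δp = 110 hPa = 11000 Pa, q̄ = 0.00792 kg/kg → 0.00792 × 11000 / 9.8 = 8.89 mm
Layer 670–590 hPa: Δp = 80 hPa = 8000 Pa, q̄ = 0.0051 kg/kg → 0.0051 × 8000 / 9.8 = 4.16 mm
Layer 590–350 hPa: Δp = 240 hPa = 24000 Pa, q̄ = 0.00382 kg/kg → 0.00382 × 24000 / 9.8 = 9.36 mm
PW = 22.43 + 9.64 + 8.89 + 4.16 + 9.36 = 54.48 ≈ 54.5 mm.
Rainfall = ε × PW = 0.54 × 54.5 = 29.4 mm.

PW ≈ 54.5 mm; rainfall ≈ 29.4 mm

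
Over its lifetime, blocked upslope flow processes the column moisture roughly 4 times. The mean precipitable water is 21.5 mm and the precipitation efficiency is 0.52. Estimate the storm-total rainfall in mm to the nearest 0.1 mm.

rainfall ≈ 44.7 mm

Each cycle deposits ε × PW = 0.52 × 21.5 = 11.18 mm.
Over 4 cycles: 4 × 11.18 = 44.7 mm.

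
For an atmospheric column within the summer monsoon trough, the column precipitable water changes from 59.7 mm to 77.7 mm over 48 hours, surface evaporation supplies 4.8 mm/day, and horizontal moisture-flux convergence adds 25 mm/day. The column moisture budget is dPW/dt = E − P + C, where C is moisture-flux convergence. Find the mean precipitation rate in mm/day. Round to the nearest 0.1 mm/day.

P ≈ 20.8 mm/day

dPW/dt = (77.7 − 59.7) mm / (48/24 day) = +9.000 mm/day.
P = E + C − dPW/dt = 4.8 + (25) − (+9.000) = 20.8 mm/day.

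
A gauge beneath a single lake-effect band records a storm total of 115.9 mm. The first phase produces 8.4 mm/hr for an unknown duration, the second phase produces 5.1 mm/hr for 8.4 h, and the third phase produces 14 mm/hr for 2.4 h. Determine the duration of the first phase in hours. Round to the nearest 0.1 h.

Known phases: 5.1 × 8.4 + 14 × 2.4 = 42.84 + 33.6 = 76.44 mm.
Remaining depth = 115.9 − 76.44 = 39.46 mm.
Duration = 39.46 / 8.4 = 4.7 h.

duration ≈ 4.7 h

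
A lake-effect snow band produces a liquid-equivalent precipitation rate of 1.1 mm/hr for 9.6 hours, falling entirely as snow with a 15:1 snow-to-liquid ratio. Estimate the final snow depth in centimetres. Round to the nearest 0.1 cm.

Liquid-equivalent depth = 1.1 × 9.6 = 10.56 mm.
Snow depth = 10.56 mm × 15 = 158.4 mm = 15.8 cm.

snow depth ≈ 15.8 cm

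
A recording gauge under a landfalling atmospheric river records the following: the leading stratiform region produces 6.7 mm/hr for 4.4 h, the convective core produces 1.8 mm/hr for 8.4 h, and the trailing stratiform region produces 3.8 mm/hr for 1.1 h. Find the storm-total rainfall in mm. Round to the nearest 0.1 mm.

Total = Σ Rᵢ Δtᵢ = 6.7 × 4.4 + 1.8 × 8.4 + 3.8 × 1.1
      = 29.48 + 15.12 + 4.18 = 48.8 mm.

total ≈ 48.8 mm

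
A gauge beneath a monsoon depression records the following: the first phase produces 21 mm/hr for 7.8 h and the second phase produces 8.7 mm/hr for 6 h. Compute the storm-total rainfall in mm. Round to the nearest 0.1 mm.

total ≈ 216.0 mm

Total = Σ Rᵢ Δtᵢ = 21 × 7.8 + 8.7 × 6
      = 163.8 + 52.2 = 216.0 mm.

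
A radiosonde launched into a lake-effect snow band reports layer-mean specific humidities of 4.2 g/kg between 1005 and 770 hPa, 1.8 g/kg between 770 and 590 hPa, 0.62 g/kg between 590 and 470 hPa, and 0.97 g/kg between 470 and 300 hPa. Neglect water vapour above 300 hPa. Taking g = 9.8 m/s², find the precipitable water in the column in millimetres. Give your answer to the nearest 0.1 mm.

Precipitable water is the column-integrated vapour mass per unit area: PW = (1/g) Σ q̄ Δp, with q in kg/kg and Δp in Pa (1 kg/m² of water = 1 mm).
Layer 1005–770 hPa: Δp = 235 hPa = 23500 Pa, q̄ = 0.0042 kg/kg → 0.0042 × 23500 / 9.8 = 10.07 mm
Layer 770–590 hPa: Δp = 180 hPa = 18000 Pa, q̄ = 0.0018 kg/kg → 0.0018 × 18000 / 9.8 = 3.31 mm
Layer 590–470 hPa: Δp = 120 hPa = 12000 Pa, q̄ = 0.00062 kg/kg → 0.00062 × 12000 / 9.8 = 0.76 mm
Layer 470–300 hPa: Δp = 170 hPa = 17000 Pa, q̄ = 0.00097 kg/kg → 0.00097 × 17000 / 9.8 = 1.68 mm
PW = 10.07 + 3.31 + 0.76 + 1.68 = 15.82 ≈ 15.8 mm.

PW ≈ 15.8 mm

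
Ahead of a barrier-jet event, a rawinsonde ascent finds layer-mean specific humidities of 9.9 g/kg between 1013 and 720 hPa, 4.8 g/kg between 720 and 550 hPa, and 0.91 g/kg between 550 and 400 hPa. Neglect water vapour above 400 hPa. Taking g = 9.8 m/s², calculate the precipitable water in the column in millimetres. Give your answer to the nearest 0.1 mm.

Precipitable water is the column-integrated vapour mass per unit area: PW = (1/g) Σ q̄ Δp, with q in kg/kg and Δp in Pa (1 kg/m² of water = 1 mm).
Layer 1013–720 hPa: Δp = 293 hPa = 29300 Pa, q̄ = 0.0099 kg/kg → 0.0099 × 29300 / 9.8 = 29.60 mm
Layer 720–550 hPa: Δp = 170 hPa = 17000 Pa, q̄ = 0.0048 kg/kg → 0.0048 × 17000 / 9.8 = 8.33 mm
Layer 550–400 hPa: Δp = 150 hPa = 15000 Pa, q̄ = 0.00091 kg/kg → 0.00091 × 15000 / 9.8 = 1.39 mm
PW = 29.60 + 8.33 + 1.39 = 39.32 ≈ 39.3 mm.

PW ≈ 39.3 mm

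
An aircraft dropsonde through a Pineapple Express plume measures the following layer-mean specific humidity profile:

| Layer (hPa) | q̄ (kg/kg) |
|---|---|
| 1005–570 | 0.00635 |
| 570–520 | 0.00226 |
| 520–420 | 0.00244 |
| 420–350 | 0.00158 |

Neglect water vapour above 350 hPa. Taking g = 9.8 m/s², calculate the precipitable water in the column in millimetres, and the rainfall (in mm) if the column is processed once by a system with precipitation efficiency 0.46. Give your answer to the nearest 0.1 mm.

PW ≈ 33.0 mm; rainfall ≈ 15.2 mm

Precipitable water is the column-integrated vapour mass per unit area: PW = (1/g) Σ q̄ Δp, with q in kg/kg and Δp in Pa (1 kg/m² of water = 1 mm).
Layer 1005–570 hPa: Δp = 435 hPa = 43500 Pa, q̄ = 0.00635 kg/kg → 0.00635 × 43500 / 9.8 = 28.19 mm
Layer 570–520 hPa: Δp = 50 hPa = 5000 Pa, q̄ = 0.00226 kg/kg → 0.00226 × 5000 / 9.8 = 1.15 mm
Layer 520–420 hPa: Δp = 100 hPa = 10000 Pa, q̄ = 0.00244 kg/kg → 0.00244 × 10000 / 9.8 = 2.49 mm
Layer 420–350 hPa: Δp = 70 hPa = 7000 Pa, q̄ = 0.00158 kg/kg → 0.00158 × 7000 / 9.8 = 1.13 mm
PW = 28.19 + 1.15 + 2.49 + 1.13 = 32.96 ≈ 33.0 mm.
Rainfall = ε × PW = 0.46 × 33.0 = 15.2 mm.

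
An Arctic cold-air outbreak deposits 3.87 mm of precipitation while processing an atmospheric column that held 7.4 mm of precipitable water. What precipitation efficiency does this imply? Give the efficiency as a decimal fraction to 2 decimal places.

ε ≈ 0.52

ε = precipitation / PW = 3.87 / 7.4 = 0.52.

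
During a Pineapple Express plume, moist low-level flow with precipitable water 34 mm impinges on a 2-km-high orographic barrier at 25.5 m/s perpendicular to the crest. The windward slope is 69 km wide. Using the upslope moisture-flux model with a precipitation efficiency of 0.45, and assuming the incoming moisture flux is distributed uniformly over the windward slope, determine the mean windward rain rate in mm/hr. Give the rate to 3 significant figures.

R ≈ 20.4 mm/hr

Incoming column moisture flux per unit ridge length: F = V × PW = 25.5 × 34 = 867 mm·m/s.
Spread over the 69 km slope with efficiency ε = 0.45: R = ε·F/W = 0.45 × 867 / 69000 m = 5.654e-03 mm/s.
R = 5.654e-03 × 3600 = 20.4 mm/hr.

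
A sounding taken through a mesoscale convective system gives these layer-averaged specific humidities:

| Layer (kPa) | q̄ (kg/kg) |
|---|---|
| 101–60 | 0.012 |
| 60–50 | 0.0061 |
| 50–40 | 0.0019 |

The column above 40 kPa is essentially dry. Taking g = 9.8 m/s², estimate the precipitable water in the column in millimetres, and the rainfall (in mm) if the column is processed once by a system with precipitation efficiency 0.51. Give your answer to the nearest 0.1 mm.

Precipitable water is the column-integrated vapour mass per unit area: PW = (1/g) Σ q̄ Δp, with q in kg/kg and Δp in Pa (1 kg/m² of water = 1 mm).
Layer 101–60 kPa: Δp = 410 hPa = 41000 Pa, q̄ = 0.012 kg/kg → 0.012 × 41000 / 9.8 = 50.20 mm
Layer 60–50 kPa: Δp = 100 hPa = 10000 Pa, q̄ = 0.0061 kg/kg → 0.0061 × 10000 / 9.8 = 6.22 mm
Layer 50–40 kPa: Δp = 100 hPa = 10000 Pa, q̄ = 0.0019 kg/kg → 0.0019 × 10000 / 9.8 = 1.94 mm
PW = 50.20 + 6.22 + 1.94 = 58.36 ≈ 58.4 mm.
Rainfall = ε × PW = 0.51 × 58.4 = 29.8 mm.

PW ≈ 58.4 mm; rainfall ≈ 29.8 mm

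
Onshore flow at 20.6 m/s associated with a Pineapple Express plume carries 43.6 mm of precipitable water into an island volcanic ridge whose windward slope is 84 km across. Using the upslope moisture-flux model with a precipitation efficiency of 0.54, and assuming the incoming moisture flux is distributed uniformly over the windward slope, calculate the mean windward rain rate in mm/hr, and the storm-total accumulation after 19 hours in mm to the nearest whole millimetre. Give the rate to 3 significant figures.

R ≈ 20.8 mm/hr; total ≈ 395 mm

Incoming column moisture flux per unit ridge length: F = V × PW = 20.6 × 43.6 = 898.16 mm·m/s.
Spread over the 84 km slope with efficiency ε = 0.54: R = ε·F/W = 0.54 × 898.16 / 84000 m = 5.774e-03 mm/s.
R = 5.774e-03 × 3600 = 20.8 mm/hr.
Over 19 h: total = 20.8 × 19 = 395.2 ≈ 395 mm.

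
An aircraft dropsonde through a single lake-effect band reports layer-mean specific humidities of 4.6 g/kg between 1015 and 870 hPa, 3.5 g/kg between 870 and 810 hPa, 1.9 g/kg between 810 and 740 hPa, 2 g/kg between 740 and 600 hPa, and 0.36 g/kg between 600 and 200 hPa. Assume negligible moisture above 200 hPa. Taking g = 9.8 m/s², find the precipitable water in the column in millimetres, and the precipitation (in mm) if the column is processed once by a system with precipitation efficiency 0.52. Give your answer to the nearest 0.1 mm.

Precipitable water is the column-integrated vapour mass per unit area: PW = (1/g) Σ q̄ Δp, with q in kg/kg and Δp in Pa (1 kg/m² of water = 1 mm).
Layer 1015–870 hPa: Δp = 145 hPa = 14500 Pa, q̄ = 0.0046 kg/kg → 0.0046 × 14500 / 9.8 = 6.81 mm
Layer 870–810 hPa: Δp = 60 hPa = 6000 Pa, q̄ = 0.0035 kg/kg → 0.0035 × 6000 / 9.8 = 2.14 mm
Layer 810–740 hPa: Δp = 70 hPa = 7000 Pa, q̄ = 0.0019 kg/kg → 0.0019 × 7000 / 9.8 = 1.36 mm
Layer 740–600 hPa: Δp = 140 hPa = 14000 Pa, q̄ = 0.002 kg/kg → 0.002 × 14000 / 9.8 = 2.86 mm
Layer 600–200 hPa: Δp = 400 hPa = 40000 Pa, q̄ = 0.00036 kg/kg → 0.00036 × 40000 / 9.8 = 1.47 mm
PW = 6.81 + 2.14 + 1.36 + 2.86 + 1.47 = 14.64 ≈ 14.6 mm.
Precipitation = ε × PW = 0.52 × 14.6 = 7.6 mm.

PW ≈ 14.6 mm; precipitation ≈ 7.6 mm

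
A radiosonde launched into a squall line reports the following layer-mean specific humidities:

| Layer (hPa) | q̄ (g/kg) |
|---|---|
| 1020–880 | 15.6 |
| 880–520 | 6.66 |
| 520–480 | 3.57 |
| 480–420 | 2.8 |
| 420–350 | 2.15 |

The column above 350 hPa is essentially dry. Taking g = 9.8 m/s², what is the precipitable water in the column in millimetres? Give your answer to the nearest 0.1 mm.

PW ≈ 51.5 mm

Precipitable water is the column-integrated vapour mass per unit area: PW = (1/g) Σ q̄ Δp, with q in kg/kg and Δp in Pa (1 kg/m² of water = 1 mm).
Layer 1020–880 hPa: Δp = 140 hPa = 14000 Pa, q̄ = 0.0156 kg/kg → 0.0156 × 14000 / 9.8 = 22.29 mm
Layer 880–520 hPa: Δp = 360 hPa = 36000 Pa, q̄ = 0.00666 kg/kg → 0.00666 × 36000 / 9.8 = 24.47 mm
Layer 520–480 hPa: Δp = 40 hPa = 4000 Pa, q̄ = 0.00357 kg/kg → 0.00357 × 4000 / 9.8 = 1.46 mm
Layer 480–420 hPa: Δp = 60 hPa = 6000 Pa, q̄ = 0.0028 kg/kg → 0.0028 × 6000 / 9.8 = 1.71 mm
Layer 420–350 hPa: Δp = 70 hPa = 7000 Pa, q̄ = 0.00215 kg/kg → 0.00215 × 7000 / 9.8 = 1.54 mm
PW = 22.29 + 24.47 + 1.46 + 1.71 + 1.54 = 51.47 ≈ 51.5 mm.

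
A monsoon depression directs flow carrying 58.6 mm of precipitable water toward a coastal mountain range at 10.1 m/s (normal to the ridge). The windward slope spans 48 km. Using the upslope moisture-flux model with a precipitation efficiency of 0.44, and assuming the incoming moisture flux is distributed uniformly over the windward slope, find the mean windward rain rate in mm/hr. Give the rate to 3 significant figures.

R ≈ 19.5 mm/hr

Incoming column moisture flux per unit ridge length: F = V × PW = 10.1 × 58.6 = 591.86 mm·m/s.
Spread over the 48 km slope with efficiency ε = 0.44: R = ε·F/W = 0.44 × 591.86 / 48000 m = 5.425e-03 mm/s.
R = 5.425e-03 × 3600 = 19.5 mm/hr.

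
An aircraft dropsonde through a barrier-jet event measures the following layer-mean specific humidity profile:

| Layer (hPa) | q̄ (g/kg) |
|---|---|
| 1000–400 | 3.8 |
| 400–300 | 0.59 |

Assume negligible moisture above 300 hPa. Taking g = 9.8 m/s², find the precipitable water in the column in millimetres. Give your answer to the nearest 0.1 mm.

PW ≈ 23.9 mm

Precipitable water is the column-integrated vapour mass per unit area: PW = (1/g) Σ q̄ Δp, with q in kg/kg and Δp in Pa (1 kg/m² of water = 1 mm).
Layer 1000–400 hPa: Δp = 600 hPa = 60000 Pa, q̄ = 0.0038 kg/kg → 0.0038 × 60000 / 9.8 = 23.27 mm
Layer 400–300 hPa: Δp = 100 hPa = 10000 Pa, q̄ = 0.00059 kg/kg → 0.00059 × 10000 / 9.8 = 0.60 mm
PW = 23.27 + 0.60 = 23.87 ≈ 23.9 mm.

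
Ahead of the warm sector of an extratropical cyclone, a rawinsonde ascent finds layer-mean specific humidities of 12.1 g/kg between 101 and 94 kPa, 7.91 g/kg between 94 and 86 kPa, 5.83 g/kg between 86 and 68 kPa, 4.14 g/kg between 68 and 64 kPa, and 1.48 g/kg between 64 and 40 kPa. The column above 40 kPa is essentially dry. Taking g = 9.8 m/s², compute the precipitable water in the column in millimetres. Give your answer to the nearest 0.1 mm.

PW ≈ 31.1 mm

Precipitable water is the column-integrated vapour mass per unit area: PW = (1/g) Σ q̄ Δp, with q in kg/kg and Δp in Pa (1 kg/m² of water = 1 mm).
Layer 101–94 kPa: Δp = 70 hPa = 7000 Pa, q̄ = 0.0121 kg/kg → 0.0121 × 7000 / 9.8 = 8.64 mm
Layer 94–86 kPa: Δp = 80 hPa = 8000 Pa, q̄ = 0.00791 kg/kg → 0.00791 × 8000 / 9.8 = 6.46 mm
Layer 86–68 kPa: Δp = 180 hPa = 18000 Pa, q̄ = 0.00583 kg/kg → 0.00583 × 18000 / 9.8 = 10.71 mm
Layer 68–64 kPa: Δp = 40 hPa = 4000 Pa, q̄ = 0.00414 kg/kg → 0.00414 × 4000 / 9.8 = 1.69 mm
Layer 64–40 kPa: Δp = 240 hPa = 24000 Pa, q̄ = 0.00148 kg/kg → 0.00148 × 24000 / 9.8 = 3.62 mm
PW = 8.64 + 6.46 + 10.71 + 1.69 + 3.62 = 31.12 ≈ 31.1 mm.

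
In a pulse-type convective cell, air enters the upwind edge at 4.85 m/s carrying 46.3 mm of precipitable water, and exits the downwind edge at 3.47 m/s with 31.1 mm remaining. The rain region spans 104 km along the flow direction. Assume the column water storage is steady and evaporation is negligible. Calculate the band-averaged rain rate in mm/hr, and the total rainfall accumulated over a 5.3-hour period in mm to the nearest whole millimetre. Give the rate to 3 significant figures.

R ≈ 4.04 mm/hr; total ≈ 21 mm

Column moisture flux per unit crosswind length is F = V × PW.
Inflow: F_in = 4.85 × 46.3 = 224.555 mm·m/s
Outflow: F_out = 3.47 × 31.1 = 107.917 mm·m/s
Steady-state rate R = (F_in − F_out)/L = (224.555 − 107.917) / 104000 m = 1.122e-03 mm/s.
R = 1.122e-03 × 3600 = 4.04 mm/hr.
Over 5.3 h: total = 4.04 × 5.3 = 21.412 ≈ 21 mm.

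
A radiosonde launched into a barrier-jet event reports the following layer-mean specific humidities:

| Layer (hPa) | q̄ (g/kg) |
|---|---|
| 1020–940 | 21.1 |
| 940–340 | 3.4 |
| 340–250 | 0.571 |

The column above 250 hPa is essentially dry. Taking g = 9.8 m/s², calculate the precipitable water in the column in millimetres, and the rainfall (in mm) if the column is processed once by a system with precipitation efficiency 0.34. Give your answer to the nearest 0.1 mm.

PW ≈ 38.6 mm; rainfall ≈ 13.1 mm

Precipitable water is the column-integrated vapour mass per unit area: PW = (1/g) Σ q̄ Δp, with q in kg/kg and Δp in Pa (1 kg/m² of water = 1 mm).
Layer 1020–940 hPa: Δp = 80 hPa = 8000 Pa, q̄ = 0.0211 kg/kg → 0.0211 × 8000 / 9.8 = 17.22 mm
Layer 940–340 hPa: Δp = 600 hPa = 60000 Pa, q̄ = 0.0034 kg/kg → 0.0034 × 60000 / 9.8 = 20.82 mm
Layer 340–250 hPa: Δp = 90 hPa = 9000 Pa, q̄ = 0.000571 kg/kg → 0.000571 × 9000 / 9.8 = 0.52 mm
PW = 17.22 + 20.82 + 0.52 = 38.56 ≈ 38.6 mm.
Rainfall = ε × PW = 0.34 × 38.6 = 13.1 mm.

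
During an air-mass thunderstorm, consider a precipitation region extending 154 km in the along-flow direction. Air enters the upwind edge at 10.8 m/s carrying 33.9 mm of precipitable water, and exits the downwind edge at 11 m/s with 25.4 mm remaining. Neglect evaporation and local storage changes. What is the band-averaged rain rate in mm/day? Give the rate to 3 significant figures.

Column moisture flux per unit crosswind length is F = V × PW.
Inflow: F_in = 10.8 × 33.9 = 366.12 mm·m/s
Outflow: F_out = 11 × 25.4 = 279.4 mm·m/s
Steady-state rate R = (F_in − F_out)/L = (366.12 − 279.4) / 154000 m = 5.631e-04 mm/s.
R = 5.631e-04 × 3600 × 24 = 48.7 mm/day.

R ≈ 48.7 mm/day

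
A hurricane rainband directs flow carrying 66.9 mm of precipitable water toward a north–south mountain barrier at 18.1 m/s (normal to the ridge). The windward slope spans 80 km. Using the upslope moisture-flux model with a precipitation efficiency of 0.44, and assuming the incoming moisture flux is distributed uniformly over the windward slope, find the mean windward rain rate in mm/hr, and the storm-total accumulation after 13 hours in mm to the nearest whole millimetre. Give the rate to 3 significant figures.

Incoming column moisture flux per unit ridge length: F = V × PW = 18.1 × 66.9 = 1210.89 mm·m/s.
Spread over the 80 km slope with efficiency ε = 0.44: R = ε·F/W = 0.44 × 1210.89 / 80000 m = 6.660e-03 mm/s.
R = 6.660e-03 × 3600 = 24.0 mm/hr.
Over 13 h: total = 24.0 × 13 = 312 mm.

R ≈ 24.0 mm/hr; total ≈ 312 mm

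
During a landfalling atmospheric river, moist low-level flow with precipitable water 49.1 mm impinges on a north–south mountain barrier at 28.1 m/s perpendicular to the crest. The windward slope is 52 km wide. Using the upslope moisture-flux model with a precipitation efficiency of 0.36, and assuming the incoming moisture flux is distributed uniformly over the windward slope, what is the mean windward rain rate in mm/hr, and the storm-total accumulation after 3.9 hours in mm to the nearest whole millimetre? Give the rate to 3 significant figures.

R ≈ 34.4 mm/hr; total ≈ 134 mm

Incoming column moisture flux per unit ridge length: F = V × PW = 28.1 × 49.1 = 1379.71 mm·m/s.
Spread over the 52 km slope with efficiency ε = 0.36: R = ε·F/W = 0.36 × 1379.71 / 52000 m = 9.552e-03 mm/s.
R = 9.552e-03 × 3600 = 34.4 mm/hr.
Over 3.9 h: total = 34.4 × 3.9 = 134.16 ≈ 134 mm.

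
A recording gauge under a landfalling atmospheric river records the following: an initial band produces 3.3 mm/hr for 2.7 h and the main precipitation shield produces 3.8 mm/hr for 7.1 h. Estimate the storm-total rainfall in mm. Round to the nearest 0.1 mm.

total ≈ 35.9 mm

Total = Σ Rᵢ Δtᵢ = 3.3 × 2.7 + 3.8 × 7.1
      = 8.91 + 26.98 = 35.9 mm.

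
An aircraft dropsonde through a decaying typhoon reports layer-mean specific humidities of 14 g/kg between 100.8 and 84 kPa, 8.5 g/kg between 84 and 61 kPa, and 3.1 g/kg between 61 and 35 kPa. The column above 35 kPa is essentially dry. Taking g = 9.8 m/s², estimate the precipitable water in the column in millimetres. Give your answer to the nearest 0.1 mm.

Precipitable water is the column-integrated vapour mass per unit area: PW = (1/g) Σ q̄ Δp, with q in kg/kg and Δp in Pa (1 kg/m² of water = 1 mm).
Layer 100.8–84 kPa: Δp = 168 hPa = 16800 Pa, q̄ = 0.014 kg/kg → 0.014 × 16800 / 9.8 = 24.00 mm
Layer 84–61 kPa: Δp = 230 hPa = 23000 Pa, q̄ = 0.0085 kg/kg → 0.0085 × 23000 / 9.8 = 19.95 mm
Layer 61–35 kPa: Δp = 260 hPa = 26000 Pa, q̄ = 0.0031 kg/kg → 0.0031 × 26000 / 9.8 = 8.22 mm
PW = 24.00 + 19.95 + 8.22 = 52.17 ≈ 52.2 mm.

PW ≈ 52.2 mm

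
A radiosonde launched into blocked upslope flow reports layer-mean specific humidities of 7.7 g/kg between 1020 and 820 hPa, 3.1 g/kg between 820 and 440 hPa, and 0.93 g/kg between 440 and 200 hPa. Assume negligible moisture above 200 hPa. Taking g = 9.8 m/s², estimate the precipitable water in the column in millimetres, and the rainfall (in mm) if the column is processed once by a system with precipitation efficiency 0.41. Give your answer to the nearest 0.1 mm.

PW ≈ 30.0 mm; rainfall ≈ 12.3 mm

Precipitable water is the column-integrated vapour mass per unit area: PW = (1/g) Σ q̄ Δp, with q in kg/kg and Δp in Pa (1 kg/m² of water = 1 mm).
Layer 1020–820 hPa: Δp = 200 hPa = 20000 Pa, q̄ = 0.0077 kg/kg → 0.0077 × 20000 / 9.8 = 15.71 mm
Layer 820–440 hPa: Δp = 380 hPa = 38000 Pa, q̄ = 0.0031 kg/kg → 0.0031 × 38000 / 9.8 = 12.02 mm
Layer 440–200 hPa: Δp = 240 hPa = 24000 Pa, q̄ = 0.00093 kg/kg → 0.00093 × 24000 / 9.8 = 2.28 mm
PW = 15.71 + 12.02 + 2.28 = 30.01 ≈ 30.0 mm.
Rainfall = ε × PW = 0.41 × 30.0 = 12.3 mm.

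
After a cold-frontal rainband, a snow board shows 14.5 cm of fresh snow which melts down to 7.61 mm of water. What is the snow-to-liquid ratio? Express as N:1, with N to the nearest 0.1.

Ratio = snow depth / SWE = 145 mm / 7.61 mm = 19.1, i.e. 19.1:1.

ratio ≈ 19.1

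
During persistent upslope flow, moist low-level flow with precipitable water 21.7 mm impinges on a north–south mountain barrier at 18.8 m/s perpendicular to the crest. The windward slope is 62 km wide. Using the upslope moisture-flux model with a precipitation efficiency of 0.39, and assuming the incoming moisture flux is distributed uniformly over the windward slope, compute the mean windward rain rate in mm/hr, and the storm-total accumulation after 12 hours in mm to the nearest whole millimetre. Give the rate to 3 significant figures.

R ≈ 9.24 mm/hr; total ≈ 111 mm

Incoming column moisture flux per unit ridge length: F = V × PW = 18.8 × 21.7 = 407.96 mm·m/s.
Spread over the 62 km slope with efficiency ε = 0.39: R = ε·F/W = 0.39 × 407.96 / 62000 m = 2.566e-03 mm/s.
R = 2.566e-03 × 3600 = 9.24 mm/hr.
Over 12 h: total = 9.24 × 12 = 110.88 ≈ 111 mm.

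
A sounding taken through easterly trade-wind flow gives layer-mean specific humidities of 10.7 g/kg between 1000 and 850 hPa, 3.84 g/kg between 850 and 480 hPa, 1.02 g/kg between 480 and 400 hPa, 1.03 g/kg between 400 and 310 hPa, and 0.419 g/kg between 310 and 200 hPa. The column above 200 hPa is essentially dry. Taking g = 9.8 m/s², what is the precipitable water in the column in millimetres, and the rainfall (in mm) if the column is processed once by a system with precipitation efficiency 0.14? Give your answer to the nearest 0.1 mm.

PW ≈ 33.1 mm; rainfall ≈ 4.6 mm

Precipitable water is the column-integrated vapour mass per unit area: PW = (1/g) Σ q̄ Δp, with q in kg/kg and Δp in Pa (1 kg/m² of water = 1 mm).
Layer 1000–850 hPa: Δp = 150 hPa = 15000 Pa, q̄ = 0.0107 kg/kg → 0.0107 × 15000 / 9.8 = 16.38 mm
Layer 850–480 hPa: Δp = 370 hPa = 37000 Pa, q̄ = 0.00384 kg/kg → 0.00384 × 37000 / 9.8 = 14.50 mm
Layer 480–400 hPa: Δp = 80 hPa = 8000 Pa, q̄ = 0.00102 kg/kg → 0.00102 × 8000 / 9.8 = 0.83 mm
Layer 400–310 hPa: Δp = 90 hPa = 9000 Pa, q̄ = 0.00103 kg/kg → 0.00103 × 9000 / 9.8 = 0.95 mm
Layer 310–200 hPa: Δp = 110 hPa = 11000 Pa, q̄ = 0.000419 kg/kg → 0.000419 × 11000 / 9.8 = 0.47 mm
PW = 16.38 + 14.50 + 0.83 + 0.95 + 0.47 = 33.13 ≈ 33.1 mm.
Rainfall = ε × PW = 0.14 × 33.1 = 4.6 mm.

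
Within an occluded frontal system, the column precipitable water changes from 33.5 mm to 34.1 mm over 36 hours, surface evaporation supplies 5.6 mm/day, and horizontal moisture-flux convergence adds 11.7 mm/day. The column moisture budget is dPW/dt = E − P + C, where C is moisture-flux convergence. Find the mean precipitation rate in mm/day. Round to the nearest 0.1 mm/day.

P ≈ 16.9 mm/day

dPW/dt = (34.1 − 33.5) mm / (36/24 day) = +0.400 mm/day.
P = E + C − dPW/dt = 5.6 + (11.7) − (+0.400) = 16.9 mm/day.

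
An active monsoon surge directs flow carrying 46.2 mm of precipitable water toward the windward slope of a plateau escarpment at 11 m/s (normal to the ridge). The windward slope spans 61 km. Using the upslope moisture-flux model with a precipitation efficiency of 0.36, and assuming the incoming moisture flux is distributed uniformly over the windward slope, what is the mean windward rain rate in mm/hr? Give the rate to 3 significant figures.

Incoming column moisture flux per unit ridge length: F = V × PW = 11 × 46.2 = 508.2 mm·m/s.
Spread over the 61 km slope with efficiency ε = 0.36: R = ε·F/W = 0.36 × 508.2 / 61000 m = 2.999e-03 mm/s.
R = 2.999e-03 × 3600 = 10.8 mm/hr.

R ≈ 10.8 mm/hr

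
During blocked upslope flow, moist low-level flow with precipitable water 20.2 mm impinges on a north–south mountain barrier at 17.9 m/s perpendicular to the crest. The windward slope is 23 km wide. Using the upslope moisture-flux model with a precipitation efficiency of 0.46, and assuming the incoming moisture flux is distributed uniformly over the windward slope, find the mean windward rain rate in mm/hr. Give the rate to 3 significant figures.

R ≈ 26.0 mm/hr

Incoming column moisture flux per unit ridge length: F = V × PW = 17.9 × 20.2 = 361.58 mm·m/s.
Spread over the 23 km slope with efficiency ε = 0.46: R = ε·F/W = 0.46 × 361.58 / 23000 m = 7.232e-03 mm/s.
R = 7.232e-03 × 3600 = 26.0 mm/hr.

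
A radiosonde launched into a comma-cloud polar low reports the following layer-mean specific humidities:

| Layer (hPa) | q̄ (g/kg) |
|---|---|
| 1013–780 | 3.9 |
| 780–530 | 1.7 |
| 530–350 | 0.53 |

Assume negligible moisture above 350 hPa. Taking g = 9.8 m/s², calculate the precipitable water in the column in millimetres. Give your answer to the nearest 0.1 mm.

PW ≈ 14.6 mm

Precipitable water is the column-integrated vapour mass per unit area: PW = (1/g) Σ q̄ Δp, with q in kg/kg and Δp in Pa (1 kg/m² of water = 1 mm).
Layer 1013–780 hPa: Δp = 233 hPa = 23300 Pa, q̄ = 0.0039 kg/kg → 0.0039 × 23300 / 9.8 = 9.27 mm
Layer 780–530 hPa: Δp = 250 hPa = 25000 Pa, q̄ = 0.0017 kg/kg → 0.0017 × 25000 / 9.8 = 4.34 mm
Layer 530–350 hPa: Δp = 180 hPa = 18000 Pa, q̄ = 0.00053 kg/kg → 0.00053 × 18000 / 9.8 = 0.97 mm
PW = 9.27 + 4.34 + 0.97 = 14.58 ≈ 14.6 mm.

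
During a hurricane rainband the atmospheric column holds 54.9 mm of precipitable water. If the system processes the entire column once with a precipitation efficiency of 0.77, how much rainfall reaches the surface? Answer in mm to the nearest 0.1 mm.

rainfall ≈ 42.3 mm

Rainfall = ε × PW = 0.77 × 54.9 = 42.3 mm.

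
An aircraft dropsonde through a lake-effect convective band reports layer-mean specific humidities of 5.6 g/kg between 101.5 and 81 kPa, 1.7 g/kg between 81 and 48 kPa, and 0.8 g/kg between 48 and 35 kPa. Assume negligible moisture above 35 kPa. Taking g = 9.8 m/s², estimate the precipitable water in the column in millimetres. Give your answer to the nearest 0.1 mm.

PW ≈ 18.5 mm

Precipitable water is the column-integrated vapour mass per unit area: PW = (1/g) Σ q̄ Δp, with q in kg/kg and Δp in Pa (1 kg/m² of water = 1 mm).
Layer 101.5–81 kPa: Δp = 205 hPa = 20500 Pa, q̄ = 0.0056 kg/kg → 0.0056 × 20500 / 9.8 = 11.71 mm
Layer 81–48 kPa: Δp = 330 hPa = 33000 Pa, q̄ = 0.0017 kg/kg → 0.0017 × 33000 / 9.8 = 5.72 mm
Layer 48–35 kPa: Δp = 130 hPa = 13000 Pa, q̄ = 0.0008 kg/kg → 0.0008 × 13000 / 9.8 = 1.06 mm
PW = 11.71 + 5.72 + 1.06 = 18.49 ≈ 18.5 mm.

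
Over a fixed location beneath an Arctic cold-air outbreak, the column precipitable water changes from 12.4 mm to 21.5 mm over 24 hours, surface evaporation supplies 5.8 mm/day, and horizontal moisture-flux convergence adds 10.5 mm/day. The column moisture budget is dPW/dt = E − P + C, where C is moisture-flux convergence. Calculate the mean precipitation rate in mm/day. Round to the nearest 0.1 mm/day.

P ≈ 7.2 mm/day

dPW/dt = (21.5 − 12.4) mm / (24/24 day) = +9.100 mm/day.
P = E + C − dPW/dt = 5.8 + (10.5) − (+9.100) = 7.2 mm/day.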